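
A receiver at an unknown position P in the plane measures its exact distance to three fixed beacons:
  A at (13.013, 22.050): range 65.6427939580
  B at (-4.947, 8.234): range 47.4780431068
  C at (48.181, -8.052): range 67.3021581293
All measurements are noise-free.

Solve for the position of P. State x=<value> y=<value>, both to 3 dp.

eq1: (x − 13.013)² + (y − 22.050)² = 65.6427939580²
eq2: (x + 4.947)² + (y − 8.234)² = 47.4780431068²
eq3: (x − 48.181)² + (y + 8.052)² = 67.3021581293²
eq1−eq2, eq1−eq3 (x²,y² cancel):
  -35.920·x − 27.632·y = 1491.542717
  70.336·x − 60.204·y = 1510.098706
det = -35.920·-60.204 − -27.632·70.336 = 4106.052032
x = (1491.542717·-60.204 − -27.632·1510.098706) / 4106.052032 = -11.707058
y = (-35.920·1510.098706 − 1491.542717·70.336) / 4106.052032 = -38.760321

x=-11.707 y=-38.760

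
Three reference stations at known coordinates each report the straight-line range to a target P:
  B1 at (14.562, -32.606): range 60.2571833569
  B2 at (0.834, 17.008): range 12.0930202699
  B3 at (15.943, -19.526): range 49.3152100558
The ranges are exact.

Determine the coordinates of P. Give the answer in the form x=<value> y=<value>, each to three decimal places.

x=-9.976 y=22.429

eq1: (x − 14.562)² + (y + 32.606)² = 60.2571833569²
eq2: (x − 0.834)² + (y − 17.008)² = 12.0930202699²
eq3: (x − 15.943)² + (y + 19.526)² = 49.3152100558²
eq2−eq3, eq2−eq1 (x²,y² cancel):
  30.218·x − 73.068·y = -1940.272499
  27.456·x − 99.228·y = -2499.451547
det = 30.218·-99.228 − -73.068·27.456 = -992.316696
x = (-1940.272499·-99.228 − -73.068·-2499.451547) / -992.316696 = -9.976083
y = (30.218·-2499.451547 − -1940.272499·27.456) / -992.316696 = 22.428631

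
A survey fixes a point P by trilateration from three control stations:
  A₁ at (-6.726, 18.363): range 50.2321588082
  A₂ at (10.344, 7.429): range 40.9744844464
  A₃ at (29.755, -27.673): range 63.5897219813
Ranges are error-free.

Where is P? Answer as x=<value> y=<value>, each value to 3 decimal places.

x=40.681 y=34.971

eq1: (x + 6.726)² + (y − 18.363)² = 50.2321588082²
eq2: (x − 10.344)² + (y − 7.429)² = 40.9744844464²
eq3: (x − 29.755)² + (y + 27.673)² = 63.5897219813²
eq2−eq1, eq2−eq3 (x²,y² cancel):
  -34.140·x + 21.868·y = -624.110935
  38.822·x − 70.204·y = -875.777789
det = -34.140·-70.204 − 21.868·38.822 = 1547.805064
x = (-624.110935·-70.204 − 21.868·-875.777789) / 1547.805064 = 40.681216
y = (-34.140·-875.777789 − -624.110935·38.822) / 1547.805064 = 34.970998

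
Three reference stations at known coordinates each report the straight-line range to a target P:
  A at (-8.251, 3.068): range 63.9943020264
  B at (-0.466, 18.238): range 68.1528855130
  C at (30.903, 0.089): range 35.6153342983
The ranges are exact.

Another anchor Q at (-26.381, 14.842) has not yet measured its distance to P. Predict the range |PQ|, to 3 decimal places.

eq1: (x + 8.251)² + (y − 3.068)² = 63.9943020264²
eq2: (x + 0.466)² + (y − 18.238)² = 68.1528855130²
eq3: (x − 30.903)² + (y − 0.089)² = 35.6153342983²
eq2−eq1, eq2−eq3 (x²,y² cancel):
  -15.570·x − 30.340·y = 294.194937
  62.738·x − 36.298·y = 3998.525297
det = -15.570·-36.298 − -30.340·62.738 = 2468.630780
x = (294.194937·-36.298 − -30.340·3998.525297) / 2468.630780 = 44.816977
y = (-15.570·3998.525297 − 294.194937·62.738) / 2468.630780 = -32.695955
|P − Q| = √((44.816977 − -26.381)² + (-32.695955 − 14.842)²) = 85.609632

85.610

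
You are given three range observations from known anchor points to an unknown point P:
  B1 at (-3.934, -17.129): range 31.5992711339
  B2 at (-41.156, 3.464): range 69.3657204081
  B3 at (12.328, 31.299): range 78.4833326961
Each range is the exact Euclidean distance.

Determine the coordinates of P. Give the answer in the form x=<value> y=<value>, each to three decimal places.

x=6.472 y=-46.966

eq1: (x + 3.934)² + (y + 17.129)² = 31.5992711339²
eq2: (x + 41.156)² + (y − 3.464)² = 69.3657204081²
eq3: (x − 12.328)² + (y − 31.299)² = 78.4833326961²
eq1−eq3, eq1−eq2 (x²,y² cancel):
  32.524·x + 96.856·y = -4338.391587
  -74.444·x + 41.186·y = -2416.152597
det = 32.524·41.186 − 96.856·-74.444 = 8549.881528
x = (-4338.391587·41.186 − 96.856·-2416.152597) / 8549.881528 = 6.472356
y = (32.524·-2416.152597 − -4338.391587·-74.444) / 8549.881528 = -46.965583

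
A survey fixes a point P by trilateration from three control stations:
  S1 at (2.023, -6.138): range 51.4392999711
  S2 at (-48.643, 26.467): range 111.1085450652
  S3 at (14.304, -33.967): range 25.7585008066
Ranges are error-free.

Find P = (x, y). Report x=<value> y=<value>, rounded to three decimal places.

x=38.715 y=-42.189

eq1: (x − 2.023)² + (y + 6.138)² = 51.4392999711²
eq2: (x + 48.643)² + (y − 26.467)² = 111.1085450652²
eq3: (x − 14.304)² + (y + 33.967)² = 25.7585008066²
eq1−eq2, eq1−eq3 (x²,y² cancel):
  -101.332·x + 65.210·y = -6674.231240
  24.562·x − 55.658·y = 3299.095150
det = -101.332·-55.658 − 65.210·24.562 = 4038.248436
x = (-6674.231240·-55.658 − 65.210·3299.095150) / 4038.248436 = 38.714896
y = (-101.332·3299.095150 − -6674.231240·24.562) / 4038.248436 = -42.189440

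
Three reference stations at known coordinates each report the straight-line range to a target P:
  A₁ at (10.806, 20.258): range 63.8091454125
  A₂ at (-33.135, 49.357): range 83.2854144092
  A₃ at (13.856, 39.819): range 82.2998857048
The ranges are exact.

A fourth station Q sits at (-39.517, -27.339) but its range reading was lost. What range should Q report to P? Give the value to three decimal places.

16.907

eq1: (x − 10.806)² + (y − 20.258)² = 63.8091454125²
eq2: (x + 33.135)² + (y − 49.357)² = 83.2854144092²
eq3: (x − 13.856)² + (y − 39.819)² = 82.2998857048²
eq2−eq1, eq2−eq3 (x²,y² cancel):
  87.882·x − 58.198·y = -142.032259
  93.982·x − 19.076·y = -1593.311111
det = 87.882·-19.076 − -58.198·93.982 = 3793.127404
x = (-142.032259·-19.076 − -58.198·-1593.311111) / 3793.127404 = -23.731898
y = (87.882·-1593.311111 − -142.032259·93.982) / 3793.127404 = -33.395897
|P − Q| = √((-23.731898 − -39.517)² + (-33.395897 − -27.339)²) = 16.907260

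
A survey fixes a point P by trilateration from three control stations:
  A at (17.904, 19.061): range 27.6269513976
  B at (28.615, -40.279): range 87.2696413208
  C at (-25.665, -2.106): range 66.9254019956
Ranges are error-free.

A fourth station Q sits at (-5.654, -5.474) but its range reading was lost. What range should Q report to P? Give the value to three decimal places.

58.149

eq1: (x − 17.904)² + (y − 19.061)² = 27.6269513976²
eq2: (x − 28.615)² + (y + 40.279)² = 87.2696413208²
eq3: (x + 25.665)² + (y + 2.106)² = 66.9254019956²
eq3−eq1, eq3−eq2 (x²,y² cancel):
  87.138·x + 42.334·y = 3736.508465
  108.560·x − 76.346·y = -1358.892259
det = 87.138·-76.346 − 42.334·108.560 = -11248.416788
x = (3736.508465·-76.346 − 42.334·-1358.892259) / -11248.416788 = 20.246416
y = (87.138·-1358.892259 − 3736.508465·108.560) / -11248.416788 = 46.588469
|P − Q| = √((20.246416 − -5.654)² + (46.588469 − -5.474)²) = 58.149224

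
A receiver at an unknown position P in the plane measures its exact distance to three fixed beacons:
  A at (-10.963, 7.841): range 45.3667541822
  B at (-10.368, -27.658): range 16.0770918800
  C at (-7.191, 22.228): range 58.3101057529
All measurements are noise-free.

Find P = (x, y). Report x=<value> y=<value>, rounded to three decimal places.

eq1: (x + 10.963)² + (y − 7.841)² = 45.3667541822²
eq2: (x + 10.368)² + (y + 27.658)² = 16.0770918800²
eq3: (x + 7.191)² + (y − 22.228)² = 58.3101057529²
eq1−eq2, eq1−eq3 (x²,y² cancel):
  1.190·x − 70.998·y = 2490.461240
  7.544·x + 28.774·y = -977.800233
det = 1.190·28.774 − -70.998·7.544 = 569.849972
x = (2490.461240·28.774 − -70.998·-977.800233) / 569.849972 = 3.928527
y = (1.190·-977.800233 − 2490.461240·7.544) / 569.849972 = -35.012061

x=3.929 y=-35.012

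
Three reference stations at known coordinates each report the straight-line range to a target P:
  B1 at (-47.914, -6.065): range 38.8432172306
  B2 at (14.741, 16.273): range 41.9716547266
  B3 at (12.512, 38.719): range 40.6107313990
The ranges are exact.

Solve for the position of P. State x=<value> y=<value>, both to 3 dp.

eq1: (x + 47.914)² + (y + 6.065)² = 38.8432172306²
eq2: (x − 14.741)² + (y − 16.273)² = 41.9716547266²
eq3: (x − 12.512)² + (y − 38.719)² = 40.6107313990²
eq1−eq3, eq1−eq2 (x²,y² cancel):
  120.852·x + 89.568·y = -817.260496
  125.310·x + 44.676·y = -2103.252287
det = 120.852·44.676 − 89.568·125.310 = -5824.582128
x = (-817.260496·44.676 − 89.568·-2103.252287) / -5824.582128 = -26.074346
y = (120.852·-2103.252287 − -817.260496·125.310) / -5824.582128 = 26.057034

x=-26.074 y=26.057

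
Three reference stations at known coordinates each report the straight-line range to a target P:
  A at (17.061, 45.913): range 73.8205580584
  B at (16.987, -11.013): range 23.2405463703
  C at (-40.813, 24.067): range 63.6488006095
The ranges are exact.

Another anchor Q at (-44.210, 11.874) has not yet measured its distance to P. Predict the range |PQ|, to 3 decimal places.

57.176

eq1: (x − 17.061)² + (y − 45.913)² = 73.8205580584²
eq2: (x − 16.987)² + (y + 11.013)² = 23.2405463703²
eq3: (x + 40.813)² + (y − 24.067)² = 63.6488006095²
eq3−eq2, eq3−eq1 (x²,y² cancel):
  115.600·x − 70.160·y = 1675.969703
  115.748·x + 43.692·y = -1244.145141
det = 115.600·43.692 − -70.160·115.748 = 13171.674880
x = (1675.969703·43.692 − -70.160·-1244.145141) / 13171.674880 = -1.067651
y = (115.600·-1244.145141 − 1675.969703·115.748) / 13171.674880 = -25.646952
|P − Q| = √((-1.067651 − -44.210)² + (-25.646952 − 11.874)²) = 57.175905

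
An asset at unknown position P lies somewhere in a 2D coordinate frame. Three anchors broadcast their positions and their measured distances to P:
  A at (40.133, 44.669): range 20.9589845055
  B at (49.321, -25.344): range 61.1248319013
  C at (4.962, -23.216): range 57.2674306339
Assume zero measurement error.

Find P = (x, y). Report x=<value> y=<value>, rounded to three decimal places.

eq1: (x − 40.133)² + (y − 44.669)² = 20.9589845055²
eq2: (x − 49.321)² + (y + 25.344)² = 61.1248319013²
eq3: (x − 4.962)² + (y + 23.216)² = 57.2674306339²
eq2−eq3, eq2−eq1 (x²,y² cancel):
  -88.718·x + 4.256·y = -2054.588813
  -18.376·x + 140.026·y = 3828.063916
det = -88.718·140.026 − 4.256·-18.376 = -12344.618412
x = (-2054.588813·140.026 − 4.256·3828.063916) / -12344.618412 = 24.625151
y = (-88.718·3828.063916 − -2054.588813·-18.376) / -12344.618412 = 30.569863

x=24.625 y=30.570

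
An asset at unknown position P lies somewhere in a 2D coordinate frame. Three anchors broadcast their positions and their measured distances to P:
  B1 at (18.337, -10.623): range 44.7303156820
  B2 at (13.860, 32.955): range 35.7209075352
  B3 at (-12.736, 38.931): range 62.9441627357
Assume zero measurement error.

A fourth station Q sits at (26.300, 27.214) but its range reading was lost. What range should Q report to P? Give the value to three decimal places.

22.246

eq1: (x − 18.337)² + (y + 10.623)² = 44.7303156820²
eq2: (x − 13.860)² + (y − 32.955)² = 35.7209075352²
eq3: (x + 12.736)² + (y − 38.931)² = 62.9441627357²
eq3−eq1, eq3−eq2 (x²,y² cancel):
  62.146·x − 99.108·y = 732.431722
  53.192·x − 11.952·y = 2286.287555
det = 62.146·-11.952 − -99.108·53.192 = 4528.983744
x = (732.431722·-11.952 − -99.108·2286.287555) / 4528.983744 = 48.098067
y = (62.146·2286.287555 − 732.431722·53.192) / 4528.983744 = 22.769814
|P − Q| = √((48.098067 − 26.300)² + (22.769814 − 27.214)²) = 22.246494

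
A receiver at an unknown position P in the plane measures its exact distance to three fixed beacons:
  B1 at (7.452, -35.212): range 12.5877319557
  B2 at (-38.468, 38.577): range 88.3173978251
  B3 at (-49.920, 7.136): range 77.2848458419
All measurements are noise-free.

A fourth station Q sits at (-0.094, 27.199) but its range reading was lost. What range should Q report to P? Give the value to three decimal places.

eq1: (x − 7.452)² + (y + 35.212)² = 12.5877319557²
eq2: (x + 38.468)² + (y − 38.577)² = 88.3173978251²
eq3: (x + 49.920)² + (y − 7.136)² = 77.2848458419²
eq3−eq1, eq3−eq2 (x²,y² cancel):
  114.744·x − 84.696·y = 4566.984753
  22.904·x + 62.882·y = -1401.972305
det = 114.744·62.882 − -84.696·22.904 = 9155.209392
x = (4566.984753·62.882 − -84.696·-1401.972305) / 9155.209392 = 18.398234
y = (114.744·-1401.972305 − 4566.984753·22.904) / 9155.209392 = -28.996620
|P − Q| = √((18.398234 − -0.094)² + (-28.996620 − 27.199)²) = 59.160041

59.160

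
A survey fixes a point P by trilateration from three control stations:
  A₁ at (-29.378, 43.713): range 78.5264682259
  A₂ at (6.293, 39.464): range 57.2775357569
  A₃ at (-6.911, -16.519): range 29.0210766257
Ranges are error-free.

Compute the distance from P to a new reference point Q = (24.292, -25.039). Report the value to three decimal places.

9.700

eq1: (x + 29.378)² + (y − 43.713)² = 78.5264682259²
eq2: (x − 6.293)² + (y − 39.464)² = 57.2775357569²
eq3: (x + 6.911)² + (y + 16.519)² = 29.0210766257²
eq1−eq2, eq1−eq3 (x²,y² cancel):
  71.342·x − 8.498·y = 1708.806002
  44.934·x − 120.464·y = 2870.929353
det = 71.342·-120.464 − -8.498·44.934 = -8212.293556
x = (1708.806002·-120.464 − -8.498·2870.929353) / -8212.293556 = 22.095222
y = (71.342·2870.929353 − 1708.806002·44.934) / -8212.293556 = -15.590572
|P − Q| = √((22.095222 − 24.292)² + (-15.590572 − -25.039)²) = 9.700445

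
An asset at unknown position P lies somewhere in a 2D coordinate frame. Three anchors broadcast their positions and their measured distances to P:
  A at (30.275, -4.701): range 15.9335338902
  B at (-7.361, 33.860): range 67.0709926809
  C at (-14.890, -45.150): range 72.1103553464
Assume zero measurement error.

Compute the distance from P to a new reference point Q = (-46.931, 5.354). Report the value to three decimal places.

93.791

eq1: (x − 30.275)² + (y + 4.701)² = 15.9335338902²
eq2: (x + 7.361)² + (y − 33.860)² = 67.0709926809²
eq3: (x + 14.890)² + (y + 45.150)² = 72.1103553464²
eq2−eq3, eq2−eq1 (x²,y² cancel):
  -15.058·x − 158.020·y = 358.165390
  75.272·x − 77.122·y = 3982.631662
det = -15.058·-77.122 − -158.020·75.272 = 13055.784516
x = (358.165390·-77.122 − -158.020·3982.631662) / 13055.784516 = 46.087849
y = (-15.058·3982.631662 − 358.165390·75.272) / 13055.784516 = -6.658374
|P − Q| = √((46.087849 − -46.931)² + (-6.658374 − 5.354)²) = 93.791276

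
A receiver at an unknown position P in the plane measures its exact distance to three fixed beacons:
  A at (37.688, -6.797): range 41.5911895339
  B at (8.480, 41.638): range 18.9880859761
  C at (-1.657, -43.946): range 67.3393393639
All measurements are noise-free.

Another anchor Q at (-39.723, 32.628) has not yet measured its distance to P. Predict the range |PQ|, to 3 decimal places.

eq1: (x − 37.688)² + (y + 6.797)² = 41.5911895339²
eq2: (x − 8.480)² + (y − 41.638)² = 18.9880859761²
eq3: (x + 1.657)² + (y + 43.946)² = 67.3393393639²
eq3−eq1, eq3−eq2 (x²,y² cancel):
  78.690·x + 74.298·y = 2337.347567
  20.274·x + 171.168·y = 4045.676096
det = 78.690·171.168 − 74.298·20.274 = 11962.892268
x = (2337.347567·171.168 − 74.298·4045.676096) / 11962.892268 = 8.316840
y = (78.690·4045.676096 − 2337.347567·20.274) / 11962.892268 = 22.650615
|P − Q| = √((8.316840 − -39.723)² + (22.650615 − 32.628)²) = 49.065003

49.065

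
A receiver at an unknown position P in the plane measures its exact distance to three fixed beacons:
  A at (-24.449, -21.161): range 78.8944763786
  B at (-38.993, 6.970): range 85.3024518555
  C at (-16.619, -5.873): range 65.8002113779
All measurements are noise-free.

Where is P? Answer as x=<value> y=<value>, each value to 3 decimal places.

eq1: (x + 24.449)² + (y + 21.161)² = 78.8944763786²
eq2: (x + 38.993)² + (y − 6.970)² = 85.3024518555²
eq3: (x + 16.619)² + (y + 5.873)² = 65.8002113779²
eq3−eq2, eq3−eq1 (x²,y² cancel):
  -44.748·x + 25.686·y = -1688.488816
  -15.660·x − 30.576·y = -1159.812354
det = -44.748·-30.576 − 25.686·-15.660 = 1770.457608
x = (-1688.488816·-30.576 − 25.686·-1159.812354) / 1770.457608 = 45.987079
y = (-44.748·-1159.812354 − -1688.488816·-15.660) / 1770.457608 = 14.379078

x=45.987 y=14.379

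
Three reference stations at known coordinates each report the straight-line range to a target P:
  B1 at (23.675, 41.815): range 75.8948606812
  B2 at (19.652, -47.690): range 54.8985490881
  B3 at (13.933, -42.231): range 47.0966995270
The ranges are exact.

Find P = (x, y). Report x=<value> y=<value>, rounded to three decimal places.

eq1: (x − 23.675)² + (y − 41.815)² = 75.8948606812²
eq2: (x − 19.652)² + (y + 47.690)² = 54.8985490881²
eq3: (x − 13.933)² + (y + 42.231)² = 47.0966995270²
eq3−eq1, eq3−eq2 (x²,y² cancel):
  19.484·x + 168.092·y = -3210.516771
  11.438·x − 10.918·y = -112.800232
det = 19.484·-10.918 − 168.092·11.438 = -2135.362608
x = (-3210.516771·-10.918 − 168.092·-112.800232) / -2135.362608 = -25.294645
y = (19.484·-112.800232 − -3210.516771·11.438) / -2135.362608 = -16.167789

x=-25.295 y=-16.168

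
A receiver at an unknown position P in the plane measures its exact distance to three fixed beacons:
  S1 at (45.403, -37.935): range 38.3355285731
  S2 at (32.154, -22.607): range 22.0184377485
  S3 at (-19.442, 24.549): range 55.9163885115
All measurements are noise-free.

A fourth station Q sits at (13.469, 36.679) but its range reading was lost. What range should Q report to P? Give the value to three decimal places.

59.675

eq1: (x − 45.403)² + (y + 37.935)² = 38.3355285731²
eq2: (x − 32.154)² + (y + 22.607)² = 22.0184377485²
eq3: (x + 19.442)² + (y − 24.549)² = 55.9163885115²
eq1−eq2, eq1−eq3 (x²,y² cancel):
  -26.498·x + 30.656·y = -970.739319
  -129.690·x + 124.968·y = -4176.881622
det = -26.498·124.968 − 30.656·-129.690 = 664.374576
x = (-970.739319·124.968 − 30.656·-4176.881622) / 664.374576 = 10.137552
y = (-26.498·-4176.881622 − -970.739319·-129.690) / 664.374576 = -22.903003
|P − Q| = √((10.137552 − 13.469)² + (-22.903003 − 36.679)²) = 59.675067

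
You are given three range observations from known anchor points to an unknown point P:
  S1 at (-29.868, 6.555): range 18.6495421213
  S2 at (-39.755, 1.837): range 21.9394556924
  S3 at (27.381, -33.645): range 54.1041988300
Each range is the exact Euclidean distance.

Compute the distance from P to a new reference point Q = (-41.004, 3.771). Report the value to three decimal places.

24.054

eq1: (x + 29.868)² + (y − 6.555)² = 18.6495421213²
eq2: (x + 39.755)² + (y − 1.837)² = 21.9394556924²
eq3: (x − 27.381)² + (y + 33.645)² = 54.1041988300²
eq3−eq2, eq3−eq1 (x²,y² cancel):
  -134.272·x + 70.964·y = 2148.054023
  -114.498·x + 80.400·y = 1632.819173
det = -134.272·80.400 − 70.964·-114.498 = -2670.232728
x = (2148.054023·80.400 − 70.964·1632.819173) / -2670.232728 = -21.283599
y = (-134.272·1632.819173 − 2148.054023·-114.498) / -2670.232728 = -10.001373
|P − Q| = √((-21.283599 − -41.004)² + (-10.001373 − 3.771)²) = 24.053533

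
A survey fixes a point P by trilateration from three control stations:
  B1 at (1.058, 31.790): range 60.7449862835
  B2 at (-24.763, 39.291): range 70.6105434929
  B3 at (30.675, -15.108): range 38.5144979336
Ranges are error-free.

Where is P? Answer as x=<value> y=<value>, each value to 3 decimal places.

eq1: (x − 1.058)² + (y − 31.790)² = 60.7449862835²
eq2: (x + 24.763)² + (y − 39.291)² = 70.6105434929²
eq3: (x − 30.675)² + (y + 15.108)² = 38.5144979336²
eq2−eq3, eq2−eq1 (x²,y² cancel):
  110.876·x − 108.798·y = 2514.700740
  51.642·x − 15.002·y = 150.630108
det = 110.876·-15.002 − -108.798·51.642 = 3955.184564
x = (2514.700740·-15.002 − -108.798·150.630108) / 3955.184564 = -5.394764
y = (110.876·150.630108 − 2514.700740·51.642) / 3955.184564 = -28.611285

x=-5.395 y=-28.611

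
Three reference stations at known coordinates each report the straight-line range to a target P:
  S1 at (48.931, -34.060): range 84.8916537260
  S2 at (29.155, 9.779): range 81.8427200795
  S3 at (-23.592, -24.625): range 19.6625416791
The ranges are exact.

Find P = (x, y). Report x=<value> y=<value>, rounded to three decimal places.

x=-35.747 y=-40.081

eq1: (x − 48.931)² + (y + 34.060)² = 84.8916537260²
eq2: (x − 29.155)² + (y − 9.779)² = 81.8427200795²
eq3: (x + 23.592)² + (y + 24.625)² = 19.6625416791²
eq1−eq3, eq1−eq2 (x²,y² cancel):
  -145.046·x + 18.870·y = 4428.624055
  -39.552·x + 87.678·y = -2100.321453
det = -145.046·87.678 − 18.870·-39.552 = -11970.996948
x = (4428.624055·87.678 − 18.870·-2100.321453) / -11970.996948 = -35.746895
y = (-145.046·-2100.321453 − 4428.624055·-39.552) / -11970.996948 = -40.080552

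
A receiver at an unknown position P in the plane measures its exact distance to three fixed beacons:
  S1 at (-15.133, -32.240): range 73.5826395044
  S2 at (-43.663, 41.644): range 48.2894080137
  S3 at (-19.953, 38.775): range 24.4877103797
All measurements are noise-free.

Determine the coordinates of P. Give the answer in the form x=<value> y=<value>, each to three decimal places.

eq1: (x + 15.133)² + (y + 32.240)² = 73.5826395044²
eq2: (x + 43.663)² + (y − 41.644)² = 48.2894080137²
eq3: (x + 19.953)² + (y − 38.775)² = 24.4877103797²
eq3−eq1, eq3−eq2 (x²,y² cancel):
  9.640·x − 142.030·y = -5447.954422
  -47.420·x + 5.738·y = 6.838504
det = 9.640·5.738 − -142.030·-47.420 = -6679.748280
x = (-5447.954422·5.738 − -142.030·6.838504) / -6679.748280 = 4.534466
y = (9.640·6.838504 − -5447.954422·-47.420) / -6679.748280 = 38.665540

x=4.534 y=38.666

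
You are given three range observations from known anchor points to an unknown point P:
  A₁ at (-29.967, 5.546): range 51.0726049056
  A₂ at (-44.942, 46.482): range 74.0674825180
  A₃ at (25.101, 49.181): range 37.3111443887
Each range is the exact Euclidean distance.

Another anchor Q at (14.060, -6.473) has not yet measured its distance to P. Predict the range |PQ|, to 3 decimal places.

eq1: (x + 29.967)² + (y − 5.546)² = 51.0726049056²
eq2: (x + 44.942)² + (y − 46.482)² = 74.0674825180²
eq3: (x − 25.101)² + (y − 49.181)² = 37.3111443887²
eq1−eq2, eq1−eq3 (x²,y² cancel):
  -29.950·x + 81.872·y = 373.999488
  110.136·x + 87.270·y = 3336.341233
det = -29.950·87.270 − 81.872·110.136 = -11630.791092
x = (373.999488·87.270 − 81.872·3336.341233) / -11630.791092 = 20.679074
y = (-29.950·3336.341233 − 373.999488·110.136) / -11630.791092 = 12.132814
|P − Q| = √((20.679074 − 14.060)² + (12.132814 − -6.473)²) = 19.748126

19.748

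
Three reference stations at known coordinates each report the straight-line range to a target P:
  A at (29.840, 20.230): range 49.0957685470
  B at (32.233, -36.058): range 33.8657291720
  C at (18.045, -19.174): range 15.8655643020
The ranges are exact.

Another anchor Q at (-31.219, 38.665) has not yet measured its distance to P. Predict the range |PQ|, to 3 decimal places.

eq1: (x − 29.840)² + (y − 20.230)² = 49.0957685470²
eq2: (x − 32.233)² + (y + 36.058)² = 33.8657291720²
eq3: (x − 18.045)² + (y + 19.174)² = 15.8655643020²
eq1−eq3, eq1−eq2 (x²,y² cancel):
  -23.590·x − 78.808·y = 1552.264160
  4.786·x − 112.576·y = 2302.974030
det = -23.590·-112.576 − -78.808·4.786 = 3032.842928
x = (1552.264160·-112.576 − -78.808·2302.974030) / 3032.842928 = 2.224015
y = (-23.590·2302.974030 − 1552.264160·4.786) / 3032.842928 = -20.362510
|P − Q| = √((2.224015 − -31.219)² + (-20.362510 − 38.665)²) = 67.843070

67.843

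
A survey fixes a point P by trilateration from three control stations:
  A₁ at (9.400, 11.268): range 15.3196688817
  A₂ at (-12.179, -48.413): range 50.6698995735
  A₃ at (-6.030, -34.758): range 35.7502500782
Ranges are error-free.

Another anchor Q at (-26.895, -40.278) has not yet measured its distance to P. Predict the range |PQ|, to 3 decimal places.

eq1: (x − 9.400)² + (y − 11.268)² = 15.3196688817²
eq2: (x + 12.179)² + (y + 48.413)² = 50.6698995735²
eq3: (x + 6.030)² + (y + 34.758)² = 35.7502500782²
eq2−eq3, eq2−eq1 (x²,y² cancel):
  12.298·x + 27.310·y = 41.691196
  43.158·x + 119.362·y = 55.927682
det = 12.298·119.362 − 27.310·43.158 = 289.268896
x = (41.691196·119.362 − 27.310·55.927682) / 289.268896 = 11.923022
y = (12.298·55.927682 − 41.691196·43.158) / 289.268896 = -3.842480
|P − Q| = √((11.923022 − -26.895)² + (-3.842480 − -40.278)²) = 53.238952

53.239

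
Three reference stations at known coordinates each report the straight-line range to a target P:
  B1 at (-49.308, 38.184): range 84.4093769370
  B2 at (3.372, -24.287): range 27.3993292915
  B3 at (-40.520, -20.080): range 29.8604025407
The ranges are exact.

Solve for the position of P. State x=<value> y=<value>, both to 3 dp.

x=-18.723 y=-40.489

eq1: (x + 49.308)² + (y − 38.184)² = 84.4093769370²
eq2: (x − 3.372)² + (y + 24.287)² = 27.3993292915²
eq3: (x + 40.520)² + (y + 20.080)² = 29.8604025407²
eq3−eq2, eq3−eq1 (x²,y² cancel):
  87.784·x − 8.414·y = -1302.927653
  -17.576·x + 116.528·y = -4389.079355
det = 87.784·116.528 − -8.414·-17.576 = 10081.409488
x = (-1302.927653·116.528 − -8.414·-4389.079355) / 10081.409488 = -18.723301
y = (87.784·-4389.079355 − -1302.927653·-17.576) / 10081.409488 = -40.489497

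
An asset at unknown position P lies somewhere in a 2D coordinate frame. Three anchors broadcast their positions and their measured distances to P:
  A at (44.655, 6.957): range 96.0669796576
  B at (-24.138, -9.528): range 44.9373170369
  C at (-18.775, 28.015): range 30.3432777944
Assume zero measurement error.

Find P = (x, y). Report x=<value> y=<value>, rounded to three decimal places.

x=-49.118 y=27.827

eq1: (x − 44.655)² + (y − 6.957)² = 96.0669796576²
eq2: (x + 24.138)² + (y + 9.528)² = 44.9373170369²
eq3: (x + 18.775)² + (y − 28.015)² = 30.3432777944²
eq3−eq1, eq3−eq2 (x²,y² cancel):
  126.860·x − 42.116·y = -7403.022049
  -10.726·x − 75.086·y = -1562.562977
det = 126.860·-75.086 − -42.116·-10.726 = -9977.146176
x = (-7403.022049·-75.086 − -42.116·-1562.562977) / -9977.146176 = -49.117694
y = (126.860·-1562.562977 − -7403.022049·-10.726) / -9977.146176 = 27.826750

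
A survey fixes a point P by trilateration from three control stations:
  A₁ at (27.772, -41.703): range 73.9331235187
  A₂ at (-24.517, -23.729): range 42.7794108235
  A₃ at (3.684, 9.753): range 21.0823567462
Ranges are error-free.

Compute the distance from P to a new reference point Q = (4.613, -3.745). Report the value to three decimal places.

eq1: (x − 27.772)² + (y + 41.703)² = 73.9331235187²
eq2: (x + 24.517)² + (y + 23.729)² = 42.7794108235²
eq3: (x − 3.684)² + (y − 9.753)² = 21.0823567462²
eq1−eq2, eq1−eq3 (x²,y² cancel):
  -104.578·x + 35.948·y = 2289.753300
  -48.176·x + 102.912·y = 2619.909659
det = -104.578·102.912 − 35.948·-48.176 = -9030.500288
x = (2289.753300·102.912 − 35.948·2619.909659) / -9030.500288 = -15.664977
y = (-104.578·2619.909659 − 2289.753300·-48.176) / -9030.500288 = 18.124550
|P − Q| = √((-15.664977 − 4.613)² + (18.124550 − -3.745)²) = 29.824044

29.824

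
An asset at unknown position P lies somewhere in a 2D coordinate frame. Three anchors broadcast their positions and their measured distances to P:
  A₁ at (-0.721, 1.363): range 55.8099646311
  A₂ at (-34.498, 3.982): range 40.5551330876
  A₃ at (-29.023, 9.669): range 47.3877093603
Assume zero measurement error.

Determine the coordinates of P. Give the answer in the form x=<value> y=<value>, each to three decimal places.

eq1: (x + 0.721)² + (y − 1.363)² = 55.8099646311²
eq2: (x + 34.498)² + (y − 3.982)² = 40.5551330876²
eq3: (x + 29.023)² + (y − 9.669)² = 47.3877093603²
eq1−eq2, eq1−eq3 (x²,y² cancel):
  -67.554·x + 5.238·y = 2673.624050
  -56.604·x + 16.612·y = 1802.603634
det = -67.554·16.612 − 5.238·-56.604 = -825.715296
x = (2673.624050·16.612 − 5.238·1802.603634) / -825.715296 = -42.353830
y = (-67.554·1802.603634 − 2673.624050·-56.604) / -825.715296 = -35.804992

x=-42.354 y=-35.805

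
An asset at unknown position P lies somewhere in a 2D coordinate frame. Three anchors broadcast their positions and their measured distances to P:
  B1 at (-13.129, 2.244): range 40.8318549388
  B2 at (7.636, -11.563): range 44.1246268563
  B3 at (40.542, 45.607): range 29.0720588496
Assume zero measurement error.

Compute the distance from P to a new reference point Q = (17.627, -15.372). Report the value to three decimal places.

eq1: (x + 13.129)² + (y − 2.244)² = 40.8318549388²
eq2: (x − 7.636)² + (y + 11.563)² = 44.1246268563²
eq3: (x − 40.542)² + (y − 45.607)² = 29.0720588496²
eq3−eq1, eq3−eq2 (x²,y² cancel):
  -107.342·x − 86.726·y = -4368.301808
  -65.812·x − 114.340·y = -4633.438837
det = -107.342·-114.340 − -86.726·-65.812 = 6565.872768
x = (-4368.301808·-114.340 − -86.726·-4633.438837) / 6565.872768 = 14.869617
y = (-107.342·-4633.438837 − -4368.301808·-65.812) / 6565.872768 = 31.964663
|P − Q| = √((14.869617 − 17.627)² + (31.964663 − -15.372)²) = 47.416905

47.417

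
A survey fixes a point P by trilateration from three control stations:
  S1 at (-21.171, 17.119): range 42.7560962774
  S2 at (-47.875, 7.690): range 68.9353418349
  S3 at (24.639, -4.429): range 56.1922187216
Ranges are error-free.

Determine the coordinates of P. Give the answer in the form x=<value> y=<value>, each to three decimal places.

eq1: (x + 21.171)² + (y − 17.119)² = 42.7560962774²
eq2: (x + 47.875)² + (y − 7.690)² = 68.9353418349²
eq3: (x − 24.639)² + (y + 4.429)² = 56.1922187216²
eq1−eq3, eq1−eq2 (x²,y² cancel):
  91.620·x − 43.096·y = -1444.056716
  -53.408·x − 18.858·y = -1314.117262
det = 91.620·-18.858 − -43.096·-53.408 = -4029.441128
x = (-1444.056716·-18.858 − -43.096·-1314.117262) / -4029.441128 = 7.296589
y = (91.620·-1314.117262 − -1444.056716·-53.408) / -4029.441128 = 49.020099

x=7.297 y=49.020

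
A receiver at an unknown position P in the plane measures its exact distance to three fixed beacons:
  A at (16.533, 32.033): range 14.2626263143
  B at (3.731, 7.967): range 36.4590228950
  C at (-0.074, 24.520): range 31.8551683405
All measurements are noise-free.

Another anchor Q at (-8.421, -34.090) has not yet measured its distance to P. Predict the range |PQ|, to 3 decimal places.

eq1: (x − 16.533)² + (y − 32.033)² = 14.2626263143²
eq2: (x − 3.731)² + (y − 7.967)² = 36.4590228950²
eq3: (x + 0.074)² + (y − 24.520)² = 31.8551683405²
eq2−eq1, eq2−eq3 (x²,y² cancel):
  25.604·x + 48.132·y = 2347.897569
  -7.610·x + 33.106·y = 838.351026
det = 25.604·33.106 − 48.132·-7.610 = 1213.930544
x = (2347.897569·33.106 − 48.132·838.351026) / 1213.930544 = 30.790876
y = (25.604·838.351026 − 2347.897569·-7.610) / 1213.930544 = 32.401063
|P − Q| = √((30.790876 − -8.421)² + (32.401063 − -34.090)²) = 77.192180

77.192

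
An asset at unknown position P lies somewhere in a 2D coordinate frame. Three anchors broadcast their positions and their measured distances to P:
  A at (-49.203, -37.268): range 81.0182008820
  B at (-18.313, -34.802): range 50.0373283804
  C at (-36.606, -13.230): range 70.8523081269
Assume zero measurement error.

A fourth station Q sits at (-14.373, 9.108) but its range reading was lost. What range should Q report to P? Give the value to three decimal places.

61.854

eq1: (x + 49.203)² + (y + 37.268)² = 81.0182008820²
eq2: (x + 18.313)² + (y + 34.802)² = 50.0373283804²
eq3: (x + 36.606)² + (y + 13.230)² = 70.8523081269²
eq3−eq1, eq3−eq2 (x²,y² cancel):
  -25.194·x − 48.076·y = 750.907590
  36.586·x − 43.144·y = 2547.828372
det = -25.194·-43.144 − -48.076·36.586 = 2845.878472
x = (750.907590·-43.144 − -48.076·2547.828372) / 2845.878472 = 31.657093
y = (-25.194·2547.828372 − 750.907590·36.586) / 2845.878472 = -32.208927
|P − Q| = √((31.657093 − -14.373)² + (-32.208927 − 9.108)²) = 61.853520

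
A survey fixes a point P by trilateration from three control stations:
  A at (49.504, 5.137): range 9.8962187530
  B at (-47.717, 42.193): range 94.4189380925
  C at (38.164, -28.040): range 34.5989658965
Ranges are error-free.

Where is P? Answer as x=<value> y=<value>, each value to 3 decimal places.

eq1: (x − 49.504)² + (y − 5.137)² = 9.8962187530²
eq2: (x + 47.717)² + (y − 42.193)² = 94.4189380925²
eq3: (x − 38.164)² + (y + 28.040)² = 34.5989658965²
eq2−eq3, eq2−eq1 (x²,y² cancel):
  171.762·x − 140.466·y = 5903.418587
  194.442·x − 74.112·y = 7236.874172
det = 171.762·-74.112 − -140.466·194.442 = 14582.864628
x = (5903.418587·-74.112 − -140.466·7236.874172) / 14582.864628 = 39.705546
y = (171.762·7236.874172 − 5903.418587·194.442) / 14582.864628 = 6.524607

x=39.706 y=6.525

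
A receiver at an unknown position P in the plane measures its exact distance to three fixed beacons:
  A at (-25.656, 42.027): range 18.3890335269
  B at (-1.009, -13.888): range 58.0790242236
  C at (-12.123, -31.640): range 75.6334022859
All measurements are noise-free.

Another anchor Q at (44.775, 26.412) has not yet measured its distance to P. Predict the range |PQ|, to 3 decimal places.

54.969

eq1: (x + 25.656)² + (y − 42.027)² = 18.3890335269²
eq2: (x + 1.009)² + (y + 13.888)² = 58.0790242236²
eq3: (x + 12.123)² + (y + 31.640)² = 75.6334022859²
eq3−eq1, eq3−eq2 (x²,y² cancel):
  -27.066·x + 147.334·y = 6658.697323
  22.228·x + 35.504·y = 1393.076383
det = -27.066·35.504 − 147.334·22.228 = -4235.891416
x = (6658.697323·35.504 − 147.334·1393.076383) / -4235.891416 = -7.356863
y = (-27.066·1393.076383 − 6658.697323·22.228) / -4235.891416 = 43.843081
|P − Q| = √((-7.356863 − 44.775)² + (43.843081 − 26.412)²) = 54.968843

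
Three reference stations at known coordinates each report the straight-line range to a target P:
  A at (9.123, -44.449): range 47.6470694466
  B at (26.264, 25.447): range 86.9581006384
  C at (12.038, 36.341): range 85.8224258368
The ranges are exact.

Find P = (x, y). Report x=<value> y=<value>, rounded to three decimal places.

eq1: (x − 9.123)² + (y + 44.449)² = 47.6470694466²
eq2: (x − 26.264)² + (y − 25.447)² = 86.9581006384²
eq3: (x − 12.038)² + (y − 36.341)² = 85.8224258368²
eq1−eq3, eq1−eq2 (x²,y² cancel):
  5.830·x + 161.580·y = -5688.606555
  34.282·x + 139.792·y = -6013.063265
det = 5.830·139.792 − 161.580·34.282 = -4724.298200
x = (-5688.606555·139.792 − 161.580·-6013.063265) / -4724.298200 = -37.332333
y = (5.830·-6013.063265 − -5688.606555·34.282) / -4724.298200 = -33.859135

x=-37.332 y=-33.859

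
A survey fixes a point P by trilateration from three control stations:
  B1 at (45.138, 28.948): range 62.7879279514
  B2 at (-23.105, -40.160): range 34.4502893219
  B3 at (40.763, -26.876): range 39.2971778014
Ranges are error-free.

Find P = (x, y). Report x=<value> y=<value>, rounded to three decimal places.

x=2.654 y=-17.285

eq1: (x − 45.138)² + (y − 28.948)² = 62.7879279514²
eq2: (x + 23.105)² + (y + 40.160)² = 34.4502893219²
eq3: (x − 40.763)² + (y + 26.876)² = 39.2971778014²
eq2−eq3, eq2−eq1 (x²,y² cancel):
  127.736·x + 26.568·y = -120.170829
  136.486·x + 138.216·y = -2026.742339
det = 127.736·138.216 − 26.568·136.486 = 14028.998928
x = (-120.170829·138.216 − 26.568·-2026.742339) / 14028.998928 = 2.654285
y = (127.736·-2026.742339 − -120.170829·136.486) / 14028.998928 = -17.284649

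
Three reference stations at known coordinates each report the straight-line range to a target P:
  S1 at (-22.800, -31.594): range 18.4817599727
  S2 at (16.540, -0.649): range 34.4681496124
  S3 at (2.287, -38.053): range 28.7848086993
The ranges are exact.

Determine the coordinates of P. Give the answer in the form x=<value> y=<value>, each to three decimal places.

x=-14.837 y=-14.916

eq1: (x + 22.800)² + (y + 31.594)² = 18.4817599727²
eq2: (x − 16.540)² + (y + 0.649)² = 34.4681496124²
eq3: (x − 2.287)² + (y + 38.053)² = 28.7848086993²
eq3−eq2, eq3−eq1 (x²,y² cancel):
  28.506·x + 74.808·y = -1538.756503
  -50.174·x + 12.918·y = 551.749418
det = 28.506·12.918 − 74.808·-50.174 = 4121.657100
x = (-1538.756503·12.918 − 74.808·551.749418) / 4121.657100 = -14.836976
y = (28.506·551.749418 − -1538.756503·-50.174) / 4121.657100 = -14.915700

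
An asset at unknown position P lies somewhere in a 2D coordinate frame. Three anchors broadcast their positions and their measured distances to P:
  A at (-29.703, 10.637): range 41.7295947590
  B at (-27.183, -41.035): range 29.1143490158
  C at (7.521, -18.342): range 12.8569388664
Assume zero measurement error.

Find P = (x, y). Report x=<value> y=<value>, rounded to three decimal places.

eq1: (x + 29.703)² + (y − 10.637)² = 41.7295947590²
eq2: (x + 27.183)² + (y + 41.035)² = 29.1143490158²
eq3: (x − 7.521)² + (y + 18.342)² = 12.8569388664²
eq2−eq1, eq2−eq3 (x²,y² cancel):
  -5.040·x + 103.344·y = -2321.086496
  69.408·x + 45.386·y = -1347.447867
det = -5.040·45.386 − 103.344·69.408 = -7401.645792
x = (-2321.086496·45.386 − 103.344·-1347.447867) / -7401.645792 = -4.580849
y = (-5.040·-1347.447867 − -2321.086496·69.408) / -7401.645792 = -22.683213

x=-4.581 y=-22.683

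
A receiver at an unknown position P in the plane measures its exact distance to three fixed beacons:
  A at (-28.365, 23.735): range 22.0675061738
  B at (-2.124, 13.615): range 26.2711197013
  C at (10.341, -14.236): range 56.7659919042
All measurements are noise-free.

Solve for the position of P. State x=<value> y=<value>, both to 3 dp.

x=-11.621 y=38.109

eq1: (x + 28.365)² + (y − 23.735)² = 22.0675061738²
eq2: (x + 2.124)² + (y − 13.615)² = 26.2711197013²
eq3: (x − 10.341)² + (y + 14.236)² = 56.7659919042²
eq2−eq3, eq2−eq1 (x²,y² cancel):
  24.930·x − 55.702·y = -2412.485731
  -52.482·x + 20.240·y = 1381.240751
det = 24.930·20.240 − -55.702·-52.482 = -2418.769164
x = (-2412.485731·20.240 − -55.702·1381.240751) / -2418.769164 = -11.621267
y = (24.930·1381.240751 − -2412.485731·-52.482) / -2418.769164 = 38.109360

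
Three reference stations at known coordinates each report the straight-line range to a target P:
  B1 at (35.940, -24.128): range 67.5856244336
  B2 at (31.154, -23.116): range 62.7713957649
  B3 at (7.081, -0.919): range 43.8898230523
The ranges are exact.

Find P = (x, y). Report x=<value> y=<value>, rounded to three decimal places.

x=-31.600 y=-21.657

eq1: (x − 35.940)² + (y + 24.128)² = 67.5856244336²
eq2: (x − 31.154)² + (y + 23.116)² = 62.7713957649²
eq3: (x − 7.081)² + (y + 0.919)² = 43.8898230523²
eq1−eq3, eq1−eq2 (x²,y² cancel):
  -57.718·x + 46.418·y = 818.641201
  -9.572·x + 2.024·y = 258.645692
det = -57.718·2.024 − 46.418·-9.572 = 327.491864
x = (818.641201·2.024 − 46.418·258.645692) / 327.491864 = -31.600437
y = (-57.718·258.645692 − 818.641201·-9.572) / 327.491864 = -21.656961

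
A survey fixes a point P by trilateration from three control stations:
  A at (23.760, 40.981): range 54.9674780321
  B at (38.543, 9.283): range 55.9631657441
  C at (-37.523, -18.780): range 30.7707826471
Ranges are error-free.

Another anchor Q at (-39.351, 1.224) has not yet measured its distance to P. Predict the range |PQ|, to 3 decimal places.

22.367

eq1: (x − 23.760)² + (y − 40.981)² = 54.9674780321²
eq2: (x − 38.543)² + (y − 9.283)² = 55.9631657441²
eq3: (x + 37.523)² + (y + 18.780)² = 30.7707826471²
eq1−eq2, eq1−eq3 (x²,y² cancel):
  29.566·x − 63.396·y = -782.695302
  -122.566·x − 119.522·y = 1591.266544
det = 29.566·-119.522 − -63.396·-122.566 = -11303.981588
x = (-782.695302·-119.522 − -63.396·1591.266544) / -11303.981588 = -17.200067
y = (29.566·1591.266544 − -782.695302·-122.566) / -11303.981588 = 4.324533
|P − Q| = √((-17.200067 − -39.351)² + (4.324533 − 1.224)²) = 22.366876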